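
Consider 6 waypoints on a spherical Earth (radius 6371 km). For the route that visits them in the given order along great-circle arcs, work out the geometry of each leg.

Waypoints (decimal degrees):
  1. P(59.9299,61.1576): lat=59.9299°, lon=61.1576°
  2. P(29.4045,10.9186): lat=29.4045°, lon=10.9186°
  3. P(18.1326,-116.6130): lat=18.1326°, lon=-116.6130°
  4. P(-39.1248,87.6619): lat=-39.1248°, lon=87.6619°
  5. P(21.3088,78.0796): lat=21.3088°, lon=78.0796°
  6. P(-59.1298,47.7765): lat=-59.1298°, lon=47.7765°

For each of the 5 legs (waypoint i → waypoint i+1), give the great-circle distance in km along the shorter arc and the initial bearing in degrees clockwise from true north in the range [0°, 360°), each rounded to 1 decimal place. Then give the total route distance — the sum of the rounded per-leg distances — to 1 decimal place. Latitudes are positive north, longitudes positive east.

Leg 1: dist=5031.0 km, bearing=250.6°
Leg 2: dist=12296.3 km, bearing=306.4°
Leg 3: dist=16710.2 km, bearing=220.0°
Leg 4: dist=6793.5 km, bearing=349.8°
Leg 5: dist=9364.3 km, bearing=195.1°
Total: 50195.3 km

Leg 1: φ1=1.0459741, φ2=0.5132053, Δφ=-0.5327687, Δλ=-0.8768360 rad; a=sin²(Δφ/2)+cosφ1·cosφ2·sin²(Δλ/2)=0.1479600542; c=2·atan2(√a, √(1-a))=0.789669722; dist=6371·c=5030.986 ≈ 5031.0 km; running total=5031.0 km
Leg 1 bearing: y=sinΔλ·cosφ2=-0.66968902, x=cosφ1·sinφ2-sinφ1·cosφ2·cosΔλ=-0.23619510; θ=atan2(y, x)=-109.4274° <0 so +360° → 250.5726° ≈ 250.6°
Leg 2: φ1=0.5132053, φ2=0.3164736, Δφ=-0.1967318, Δλ=-2.2258463 rad; a=sin²(Δφ/2)+cosφ1·cosφ2·sin²(Δλ/2)=0.6757819366; c=2·atan2(√a, √(1-a))=1.930037420; dist=6371·c=12296.268 ≈ 12296.3 km; running total=17327.3 km
Leg 2 bearing: y=sinΔλ·cosφ2=-0.75363528, x=cosφ1·sinφ2-sinφ1·cosφ2·cosΔλ=0.55537078; θ=atan2(y, x)=-53.6127° <0 so +360° → 306.3873° ≈ 306.4°
Leg 3: φ1=0.3164736, φ2=-0.6828566, Δφ=-0.9993302, Δλ=3.5652696 rad; a=sin²(Δφ/2)+cosφ1·cosφ2·sin²(Δλ/2)=0.9342221663; c=2·atan2(√a, √(1-a))=2.622852196; dist=6371·c=16710.191 ≈ 16710.2 km; running total=34037.5 km
Leg 3 bearing: y=sinΔλ·cosφ2=-0.31893210, x=cosφ1·sinφ2-sinφ1·cosφ2·cosΔλ=-0.37958761; θ=atan2(y, x)=-139.9628° <0 so +360° → 220.0372° ≈ 220.0°
Leg 4: φ1=-0.6828566, φ2=0.3719087, Δφ=1.0547653, Δλ=-0.1672427 rad; a=sin²(Δφ/2)+cosφ1·cosφ2·sin²(Δλ/2)=0.2583260557; c=2·atan2(√a, √(1-a))=1.066321348; dist=6371·c=6793.533 ≈ 6793.5 km; running total=40831.0 km
Leg 4 bearing: y=sinΔλ·cosφ2=-0.15508389, x=cosφ1·sinφ2-sinφ1·cosφ2·cosΔλ=0.86158215; θ=atan2(y, x)=-10.2039° <0 so +360° → 349.7961° ≈ 349.8°
Leg 5: φ1=0.3719087, φ2=-1.0320097, Δφ=-1.4039184, Δλ=-0.5288889 rad; a=sin²(Δφ/2)+cosφ1·cosφ2·sin²(Δλ/2)=0.4496039521; c=2·atan2(√a, √(1-a))=1.469832788; dist=6371·c=9364.305 ≈ 9364.3 km; running total=50195.3 km
Leg 5 bearing: y=sinΔλ·cosφ2=-0.25889452, x=cosφ1·sinφ2-sinφ1·cosφ2·cosΔλ=-0.96063239; θ=atan2(y, x)=-164.9169° <0 so +360° → 195.0831° ≈ 195.1°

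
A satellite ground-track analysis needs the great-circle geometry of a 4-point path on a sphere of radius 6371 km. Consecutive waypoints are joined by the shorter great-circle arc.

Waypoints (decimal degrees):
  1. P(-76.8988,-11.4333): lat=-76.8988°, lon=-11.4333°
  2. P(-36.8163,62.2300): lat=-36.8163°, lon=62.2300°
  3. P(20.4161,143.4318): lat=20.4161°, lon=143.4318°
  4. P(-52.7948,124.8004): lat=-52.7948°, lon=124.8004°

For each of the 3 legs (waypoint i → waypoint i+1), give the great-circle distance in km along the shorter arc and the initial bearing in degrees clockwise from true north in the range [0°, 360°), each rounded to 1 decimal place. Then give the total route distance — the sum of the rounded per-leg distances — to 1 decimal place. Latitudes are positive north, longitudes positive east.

Leg 1: φ1=-1.3421373, φ2=-0.6425657, Δφ=0.6995716, Δλ=1.2856671 rad; a=sin²(Δφ/2)+cosφ1·cosφ2·sin²(Δλ/2)=0.1826519049; c=2·atan2(√a, √(1-a))=0.883181018; dist=6371·c=5626.746 ≈ 5626.7 km; running total=5626.7 km
Leg 1 bearing: y=sinΔλ·cosφ2=0.76823853, x=cosφ1·sinφ2-sinφ1·cosφ2·cosΔλ=0.08348836; θ=atan2(y, x)=83.7977° ≈ 83.8°
Leg 2: φ1=-0.6425657, φ2=0.3563282, Δφ=0.9988938, Δλ=1.4172388 rad; a=sin²(Δφ/2)+cosφ1·cosφ2·sin²(Δλ/2)=0.5471411323; c=2·atan2(√a, √(1-a))=1.665218835; dist=6371·c=10609.109 ≈ 10609.1 km; running total=16235.8 km
Leg 2 bearing: y=sinΔλ·cosφ2=0.92615634, x=cosφ1·sinφ2-sinφ1·cosφ2·cosΔλ=0.36516475; θ=atan2(y, x)=68.4817° ≈ 68.5°
Leg 3: φ1=0.3563282, φ2=-0.9214431, Δφ=-1.2777713, Δλ=-0.3251793 rad; a=sin²(Δφ/2)+cosφ1·cosφ2·sin²(Δλ/2)=0.3704242510; c=2·atan2(√a, √(1-a))=1.308652743; dist=6371·c=8337.427 ≈ 8337.4 km; running total=24573.2 km
Leg 3 bearing: y=sinΔλ·cosφ2=-0.19317962, x=cosφ1·sinφ2-sinφ1·cosφ2·cosΔλ=-0.94632031; θ=atan2(y, x)=-168.4623° <0 so +360° → 191.5377° ≈ 191.5°

Leg 1: dist=5626.7 km, bearing=83.8°
Leg 2: dist=10609.1 km, bearing=68.5°
Leg 3: dist=8337.4 km, bearing=191.5°
Total: 24573.2 km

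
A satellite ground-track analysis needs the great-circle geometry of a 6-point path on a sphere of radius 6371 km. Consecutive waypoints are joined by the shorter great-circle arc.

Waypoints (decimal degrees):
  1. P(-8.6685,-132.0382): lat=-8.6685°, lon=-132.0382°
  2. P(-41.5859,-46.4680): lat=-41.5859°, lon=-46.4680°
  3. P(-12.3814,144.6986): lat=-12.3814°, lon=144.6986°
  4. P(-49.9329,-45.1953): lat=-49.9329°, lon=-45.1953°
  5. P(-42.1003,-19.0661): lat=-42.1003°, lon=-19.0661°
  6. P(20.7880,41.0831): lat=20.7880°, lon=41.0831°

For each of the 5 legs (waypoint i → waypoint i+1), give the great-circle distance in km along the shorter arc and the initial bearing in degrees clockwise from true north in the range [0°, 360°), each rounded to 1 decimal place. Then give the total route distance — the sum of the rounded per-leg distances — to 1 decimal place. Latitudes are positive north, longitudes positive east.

Leg 1: dist=9002.2 km, bearing=131.0°
Leg 2: dist=13905.9 km, bearing=193.4°
Leg 3: dist=13019.0 km, bearing=172.9°
Leg 4: dist=2183.1 km, bearing=76.5°
Leg 5: dist=9322.4 km, bearing=54.6°
Total: 47432.6 km

Leg 1: φ1=-0.1512939, φ2=-0.7258109, Δφ=-0.5745170, Δλ=1.4934817 rad; a=sin²(Δφ/2)+cosφ1·cosφ2·sin²(Δλ/2)=0.4214258610; c=2·atan2(√a, √(1-a))=1.412993942; dist=6371·c=9002.184 ≈ 9002.2 km; running total=9002.2 km
Leg 1 bearing: y=sinΔλ·cosφ2=0.74572708, x=cosφ1·sinφ2-sinφ1·cosφ2·cosΔλ=-0.64745312; θ=atan2(y, x)=130.9651° ≈ 131.0°
Leg 2: φ1=-0.7258109, φ2=-0.2160962, Δφ=0.5097147, Δλ=3.3364866 rad; a=sin²(Δφ/2)+cosφ1·cosφ2·sin²(Δλ/2)=0.7872079879; c=2·atan2(√a, √(1-a))=2.182686822; dist=6371·c=13905.898 ≈ 13905.9 km; running total=22908.1 km
Leg 2 bearing: y=sinΔλ·cosφ2=-0.18915827, x=cosφ1·sinφ2-sinφ1·cosφ2·cosΔλ=-0.79640783; θ=atan2(y, x)=-166.6390° <0 so +360° → 193.3610° ≈ 193.4°
Leg 3: φ1=-0.2160962, φ2=-0.8714935, Δφ=-0.6553973, Δλ=-3.3142738 rad; a=sin²(Δφ/2)+cosφ1·cosφ2·sin²(Δλ/2)=0.7276352954; c=2·atan2(√a, √(1-a))=2.043472431; dist=6371·c=13018.963 ≈ 13019.0 km; running total=35927.1 km
Leg 3 bearing: y=sinΔλ·cosφ2=0.11060055, x=cosφ1·sinφ2-sinφ1·cosφ2·cosΔλ=-0.88345696; θ=atan2(y, x)=172.8642° ≈ 172.9°
Leg 4: φ1=-0.8714935, φ2=-0.7347889, Δφ=0.1367047, Δλ=0.4560406 rad; a=sin²(Δφ/2)+cosφ1·cosφ2·sin²(Δλ/2)=0.0290691457; c=2·atan2(√a, √(1-a))=0.342667581; dist=6371·c=2183.135 ≈ 2183.1 km; running total=38110.2 km
Leg 4 bearing: y=sinΔλ·cosφ2=0.32676223, x=cosφ1·sinφ2-sinφ1·cosφ2·cosΔλ=0.07824941; θ=atan2(y, x)=76.5330° ≈ 76.5°
Leg 5: φ1=-0.7347889, φ2=0.3628190, Δφ=1.0976079, Δλ=1.0498016 rad; a=sin²(Δφ/2)+cosφ1·cosφ2·sin²(Δλ/2)=0.4463369017; c=2·atan2(√a, √(1-a))=1.463263008; dist=6371·c=9322.449 ≈ 9322.4 km; running total=47432.6 km
Leg 5 bearing: y=sinΔλ·cosφ2=0.81086168, x=cosφ1·sinφ2-sinφ1·cosφ2·cosΔλ=0.57531245; θ=atan2(y, x)=54.6440° ≈ 54.6°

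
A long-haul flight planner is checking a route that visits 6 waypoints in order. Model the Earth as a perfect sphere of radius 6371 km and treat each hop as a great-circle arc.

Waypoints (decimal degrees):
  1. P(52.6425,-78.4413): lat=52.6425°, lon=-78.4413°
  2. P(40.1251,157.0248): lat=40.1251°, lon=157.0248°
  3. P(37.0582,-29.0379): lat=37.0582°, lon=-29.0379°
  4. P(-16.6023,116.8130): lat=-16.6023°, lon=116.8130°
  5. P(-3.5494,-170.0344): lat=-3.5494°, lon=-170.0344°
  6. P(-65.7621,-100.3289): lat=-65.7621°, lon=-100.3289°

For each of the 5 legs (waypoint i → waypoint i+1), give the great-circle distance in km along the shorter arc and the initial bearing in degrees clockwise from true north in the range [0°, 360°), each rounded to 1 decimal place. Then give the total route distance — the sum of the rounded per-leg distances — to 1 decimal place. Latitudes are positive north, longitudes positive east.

Leg 1: dist=8402.8 km, bearing=319.4°
Leg 2: dist=11410.4 km, bearing=5.0°
Leg 3: dist=15969.6 km, bearing=65.1°
Leg 4: dist=8100.4 km, bearing=88.6°
Leg 5: dist=8734.0 km, bearing=156.9°
Total: 52617.2 km

Leg 1: φ1=0.9187850, φ2=0.7003151, Δφ=-0.2184698, Δλ=4.1096587 rad; a=sin²(Δφ/2)+cosφ1·cosφ2·sin²(Δλ/2)=0.3753827985; c=2·atan2(√a, √(1-a))=1.318906696; dist=6371·c=8402.755 ≈ 8402.8 km; running total=8402.8 km
Leg 1 bearing: y=sinΔλ·cosφ2=-0.62990279, x=cosφ1·sinφ2-sinφ1·cosφ2·cosΔλ=0.73559818; θ=atan2(y, x)=-40.5739° <0 so +360° → 319.4261° ≈ 319.4°
Leg 2: φ1=0.7003151, φ2=0.6467876, Δφ=-0.0535275, Δλ=-3.2474067 rad; a=sin²(Δφ/2)+cosφ1·cosφ2·sin²(Δλ/2)=0.6092099057; c=2·atan2(√a, √(1-a))=1.790991217; dist=6371·c=11410.405 ≈ 11410.4 km; running total=19813.2 km
Leg 2 bearing: y=sinΔλ·cosφ2=0.08428466, x=cosφ1·sinφ2-sinφ1·cosφ2·cosΔλ=0.97220825; θ=atan2(y, x)=4.9548° ≈ 5.0°
Leg 3: φ1=0.6467876, φ2=-0.2897648, Δφ=-0.9365524, Δλ=2.5455784 rad; a=sin²(Δφ/2)+cosφ1·cosφ2·sin²(Δλ/2)=0.9025410403; c=2·atan2(√a, √(1-a))=2.506610160; dist=6371·c=15969.613 ≈ 15969.6 km; running total=35782.8 km
Leg 3 bearing: y=sinΔλ·cosφ2=0.53794641, x=cosφ1·sinφ2-sinφ1·cosφ2·cosΔλ=0.24991300; θ=atan2(y, x)=65.0819° ≈ 65.1°
Leg 4: φ1=-0.2897648, φ2=-0.0619487, Δφ=0.2278161, Δλ=-5.0064316 rad; a=sin²(Δφ/2)+cosφ1·cosφ2·sin²(Δλ/2)=0.3525512137; c=2·atan2(√a, √(1-a))=1.271448004; dist=6371·c=8100.395 ≈ 8100.4 km; running total=43883.2 km
Leg 4 bearing: y=sinΔλ·cosφ2=0.95524418, x=cosφ1·sinφ2-sinφ1·cosφ2·cosΔλ=0.02332338; θ=atan2(y, x)=88.6013° ≈ 88.6°
Leg 5: φ1=-0.0619487, φ2=-1.1477652, Δφ=-1.0858165, Δλ=1.2165905 rad; a=sin²(Δφ/2)+cosφ1·cosφ2·sin²(Δλ/2)=0.4007160743; c=2·atan2(√a, √(1-a))=1.370899869; dist=6371·c=8734.003 ≈ 8734.0 km; running total=52617.2 km
Leg 5 bearing: y=sinΔλ·cosφ2=0.38504174, x=cosφ1·sinφ2-sinφ1·cosφ2·cosΔλ=-0.90128445; θ=atan2(y, x)=156.8671° ≈ 156.9°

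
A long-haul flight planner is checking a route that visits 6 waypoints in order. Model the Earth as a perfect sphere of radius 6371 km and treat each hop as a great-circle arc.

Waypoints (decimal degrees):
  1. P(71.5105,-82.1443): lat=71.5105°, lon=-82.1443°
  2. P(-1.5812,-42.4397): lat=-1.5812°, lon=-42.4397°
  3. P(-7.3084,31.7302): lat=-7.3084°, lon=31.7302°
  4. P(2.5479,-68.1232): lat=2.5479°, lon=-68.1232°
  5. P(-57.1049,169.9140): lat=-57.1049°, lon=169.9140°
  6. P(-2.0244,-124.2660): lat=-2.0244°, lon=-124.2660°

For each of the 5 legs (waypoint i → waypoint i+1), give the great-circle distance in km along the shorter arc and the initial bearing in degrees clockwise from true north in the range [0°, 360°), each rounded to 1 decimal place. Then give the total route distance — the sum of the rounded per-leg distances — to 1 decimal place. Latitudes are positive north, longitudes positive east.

Leg 1: φ1=1.2480937, φ2=-0.0275971, Δφ=-1.2756908, Δλ=0.6929760 rad; a=sin²(Δφ/2)+cosφ1·cosφ2·sin²(Δλ/2)=0.3911390664; c=2·atan2(√a, √(1-a))=1.351316593; dist=6371·c=8609.238 ≈ 8609.2 km; running total=8609.2 km
Leg 1 bearing: y=sinΔλ·cosφ2=0.63858634, x=cosφ1·sinφ2-sinφ1·cosφ2·cosΔλ=-0.73810885; θ=atan2(y, x)=139.1348° ≈ 139.1°
Leg 2: φ1=-0.0275971, φ2=-0.1275556, Δφ=-0.0999585, Δλ=1.2945090 rad; a=sin²(Δφ/2)+cosφ1·cosφ2·sin²(Δλ/2)=0.3630116492; c=2·atan2(√a, √(1-a))=1.293270797; dist=6371·c=8239.428 ≈ 8239.4 km; running total=16848.6 km
Leg 2 bearing: y=sinΔλ·cosφ2=0.95425873, x=cosφ1·sinφ2-sinφ1·cosφ2·cosΔλ=-0.11969559; θ=atan2(y, x)=97.1494° ≈ 97.1°
Leg 3: φ1=-0.1275556, φ2=0.0444692, Δφ=0.1720249, Δλ=-1.7427706 rad; a=sin²(Δφ/2)+cosφ1·cosφ2·sin²(Δλ/2)=0.5876124114; c=2·atan2(√a, √(1-a))=1.746930446; dist=6371·c=11129.694 ≈ 11129.7 km; running total=27978.3 km
Leg 3 bearing: y=sinΔλ·cosφ2=-0.98427482, x=cosφ1·sinφ2-sinφ1·cosφ2·cosΔλ=0.02234578; θ=atan2(y, x)=-88.6994° <0 so +360° → 271.3006° ≈ 271.3°
Leg 4: φ1=0.0444692, φ2=-0.9966685, Δφ=-1.0411378, Δλ=4.1545329 rad; a=sin²(Δφ/2)+cosφ1·cosφ2·sin²(Δλ/2)=0.6622721277; c=2·atan2(√a, √(1-a))=1.901326190; dist=6371·c=12113.349 ≈ 12113.3 km; running total=40091.6 km
Leg 4 bearing: y=sinΔλ·cosφ2=-0.46076392, x=cosφ1·sinφ2-sinφ1·cosφ2·cosΔλ=-0.82605547; θ=atan2(y, x)=-150.8477° <0 so +360° → 209.1523° ≈ 209.2°
Leg 5: φ1=-0.9966685, φ2=-0.0353324, Δφ=0.9613361, Δλ=-5.1344096 rad; a=sin²(Δφ/2)+cosφ1·cosφ2·sin²(Δλ/2)=0.3740100993; c=2·atan2(√a, √(1-a))=1.316070800; dist=6371·c=8384.687 ≈ 8384.7 km; running total=48476.3 km
Leg 5 bearing: y=sinΔλ·cosφ2=0.91169378, x=cosφ1·sinφ2-sinφ1·cosφ2·cosΔλ=0.32453139; θ=atan2(y, x)=70.4060° ≈ 70.4°

Leg 1: dist=8609.2 km, bearing=139.1°
Leg 2: dist=8239.4 km, bearing=97.1°
Leg 3: dist=11129.7 km, bearing=271.3°
Leg 4: dist=12113.3 km, bearing=209.2°
Leg 5: dist=8384.7 km, bearing=70.4°
Total: 48476.3 km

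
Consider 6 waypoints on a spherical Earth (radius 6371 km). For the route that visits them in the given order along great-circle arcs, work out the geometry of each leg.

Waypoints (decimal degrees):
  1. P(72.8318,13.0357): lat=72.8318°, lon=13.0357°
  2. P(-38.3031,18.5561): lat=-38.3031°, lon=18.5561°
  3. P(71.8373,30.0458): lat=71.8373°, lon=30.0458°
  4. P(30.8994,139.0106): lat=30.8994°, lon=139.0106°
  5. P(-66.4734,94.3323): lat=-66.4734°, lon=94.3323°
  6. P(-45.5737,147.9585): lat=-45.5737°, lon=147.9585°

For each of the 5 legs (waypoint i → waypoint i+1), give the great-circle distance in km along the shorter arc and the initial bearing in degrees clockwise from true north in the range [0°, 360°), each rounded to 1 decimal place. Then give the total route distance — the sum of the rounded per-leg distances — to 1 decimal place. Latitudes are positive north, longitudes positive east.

Leg 1: dist=12365.0 km, bearing=175.4°
Leg 2: dist=12280.4 km, bearing=3.8°
Leg 3: dist=7378.7 km, bearing=62.4°
Leg 4: dist=11468.4 km, bearing=196.8°
Leg 5: dist=3876.9 km, bearing=80.4°
Total: 47369.4 km

Leg 1: φ1=1.2711547, φ2=-0.6685152, Δφ=-1.9396699, Δλ=0.0963492 rad; a=sin²(Δφ/2)+cosφ1·cosφ2·sin²(Δλ/2)=0.6808196799; c=2·atan2(√a, √(1-a))=1.940821992; dist=6371·c=12364.977 ≈ 12365.0 km; running total=12365.0 km
Leg 1 bearing: y=sinΔλ·cosφ2=0.07549238, x=cosφ1·sinφ2-sinφ1·cosφ2·cosΔλ=-0.92925662; θ=atan2(y, x)=175.3555° ≈ 175.4°
Leg 2: φ1=-0.6685152, φ2=1.2537974, Δφ=1.9223126, Δλ=0.2005331 rad; a=sin²(Δφ/2)+cosφ1·cosφ2·sin²(Δλ/2)=0.6746118882; c=2·atan2(√a, √(1-a))=1.927538924; dist=6371·c=12280.350 ≈ 12280.4 km; running total=24645.4 km
Leg 2 bearing: y=sinΔλ·cosφ2=0.06209134, x=cosφ1·sinφ2-sinφ1·cosφ2·cosΔλ=0.93497990; θ=atan2(y, x)=3.7994° ≈ 3.8°
Leg 3: φ1=1.2537974, φ2=0.5392963, Δφ=-0.7145011, Δλ=1.9017945 rad; a=sin²(Δφ/2)+cosφ1·cosφ2·sin²(Δλ/2)=0.2994901028; c=2·atan2(√a, √(1-a))=1.158166523; dist=6371·c=7378.679 ≈ 7378.7 km; running total=32024.1 km
Leg 3 bearing: y=sinΔλ·cosφ2=0.81149287, x=cosφ1·sinφ2-sinφ1·cosφ2·cosΔλ=0.42504406; θ=atan2(y, x)=62.3553° ≈ 62.4°
Leg 4: φ1=0.5392963, φ2=-1.1601797, Δφ=-1.6994760, Δλ=-0.7797834 rad; a=sin²(Δφ/2)+cosφ1·cosφ2·sin²(Δλ/2)=0.6136452724; c=2·atan2(√a, √(1-a))=1.800090826; dist=6371·c=11468.379 ≈ 11468.4 km; running total=43492.5 km
Leg 4 bearing: y=sinΔλ·cosφ2=-0.28066994, x=cosφ1·sinφ2-sinφ1·cosφ2·cosΔλ=-0.93250383; θ=atan2(y, x)=-163.2490° <0 so +360° → 196.7510° ≈ 196.8°
Leg 5: φ1=-1.1601797, φ2=-0.7954111, Δφ=0.3647686, Δλ=0.9359538 rad; a=sin²(Δφ/2)+cosφ1·cosφ2·sin²(Δλ/2)=0.0897514708; c=2·atan2(√a, √(1-a))=0.608516336; dist=6371·c=3876.858 ≈ 3876.9 km; running total=47369.4 km
Leg 5 bearing: y=sinΔλ·cosφ2=0.56360848, x=cosφ1·sinφ2-sinφ1·cosφ2·cosΔλ=0.09555132; θ=atan2(y, x)=80.3779° ≈ 80.4°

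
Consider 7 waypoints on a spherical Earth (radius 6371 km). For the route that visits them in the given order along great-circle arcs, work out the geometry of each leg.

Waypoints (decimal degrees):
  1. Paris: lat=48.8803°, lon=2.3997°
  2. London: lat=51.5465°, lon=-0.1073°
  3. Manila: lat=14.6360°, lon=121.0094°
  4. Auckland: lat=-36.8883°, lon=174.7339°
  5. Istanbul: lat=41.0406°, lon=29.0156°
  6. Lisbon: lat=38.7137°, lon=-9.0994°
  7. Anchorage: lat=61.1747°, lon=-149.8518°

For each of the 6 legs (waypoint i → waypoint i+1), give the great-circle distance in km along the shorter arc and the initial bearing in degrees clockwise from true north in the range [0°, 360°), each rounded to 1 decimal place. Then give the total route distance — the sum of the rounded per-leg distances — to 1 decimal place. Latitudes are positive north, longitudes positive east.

Leg 1: dist=346.0 km, bearing=329.9°
Leg 2: dist=10729.5 km, bearing=56.5°
Leg 3: dist=8024.9 km, bearing=137.4°
Leg 4: dist=17034.9 km, bearing=289.6°
Leg 5: dist=3236.9 km, bearing=278.1°
Leg 6: dist=8354.3 km, bearing=341.6°
Total: 47726.5 km

Leg 1: φ1=0.8531222, φ2=0.8996561, Δφ=0.0465340, Δλ=-0.0437554 rad; a=sin²(Δφ/2)+cosφ1·cosφ2·sin²(Δλ/2)=0.0007369701; c=2·atan2(√a, √(1-a))=0.054301059; dist=6371·c=345.952 ≈ 346.0 km; running total=346.0 km
Leg 1 bearing: y=sinΔλ·cosφ2=-0.02720190, x=cosφ1·sinφ2-sinφ1·cosφ2·cosΔλ=0.04696557; θ=atan2(y, x)=-30.0789° <0 so +360° → 329.9211° ≈ 329.9°
Leg 2: φ1=0.8996561, φ2=0.2554464, Δφ=-0.6442098, Δλ=2.1138852 rad; a=sin²(Δφ/2)+cosφ1·cosφ2·sin²(Δλ/2)=0.5565365771; c=2·atan2(√a, √(1-a))=1.684111828; dist=6371·c=10729.476 ≈ 10729.5 km; running total=11075.5 km
Leg 2 bearing: y=sinΔλ·cosφ2=0.82833603, x=cosφ1·sinφ2-sinφ1·cosφ2·cosΔλ=0.54870200; θ=atan2(y, x)=56.4789° ≈ 56.5°
Leg 3: φ1=0.2554464, φ2=-0.6438223, Δφ=-0.8992687, Δλ=0.9376694 rad; a=sin²(Δφ/2)+cosφ1·cosφ2·sin²(Δλ/2)=0.3469031446; c=2·atan2(√a, √(1-a))=1.259604212; dist=6371·c=8024.938 ≈ 8024.9 km; running total=19100.4 km
Leg 3 bearing: y=sinΔλ·cosφ2=0.64478969, x=cosφ1·sinφ2-sinφ1·cosφ2·cosΔλ=-0.70035110; θ=atan2(y, x)=137.3653° ≈ 137.4°
Leg 4: φ1=-0.6438223, φ2=0.7162936, Δφ=1.3601159, Δλ=-2.5432641 rad; a=sin²(Δφ/2)+cosφ1·cosφ2·sin²(Δλ/2)=0.9462887067; c=2·atan2(√a, √(1-a))=2.673825773; dist=6371·c=17034.944 ≈ 17034.9 km; running total=36135.3 km
Leg 4 bearing: y=sinΔλ·cosφ2=-0.42483740, x=cosφ1·sinφ2-sinφ1·cosφ2·cosΔλ=0.15105876; θ=atan2(y, x)=-70.4262° <0 so +360° → 289.5738° ≈ 289.6°
Leg 5: φ1=0.7162936, φ2=0.6756815, Δφ=-0.0406121, Δλ=-0.6652322 rad; a=sin²(Δφ/2)+cosφ1·cosφ2·sin²(Δλ/2)=0.0631565952; c=2·atan2(√a, √(1-a))=0.508066411; dist=6371·c=3236.891 ≈ 3236.9 km; running total=39372.2 km
Leg 5 bearing: y=sinΔλ·cosφ2=-0.48162203, x=cosφ1·sinφ2-sinφ1·cosφ2·cosΔλ=0.06864091; θ=atan2(y, x)=-81.8888° <0 so +360° → 278.1112° ≈ 278.1°
Leg 6: φ1=0.6756815, φ2=1.0676999, Δφ=0.3920184, Δλ=-2.4565928 rad; a=sin²(Δφ/2)+cosφ1·cosφ2·sin²(Δλ/2)=0.3717028423; c=2·atan2(√a, √(1-a))=1.311299441; dist=6371·c=8354.289 ≈ 8354.3 km; running total=47726.5 km
Leg 6 bearing: y=sinΔλ·cosφ2=-0.30503727, x=cosφ1·sinφ2-sinφ1·cosφ2·cosΔλ=0.91712138; θ=atan2(y, x)=-18.3973° <0 so +360° → 341.6027° ≈ 341.6°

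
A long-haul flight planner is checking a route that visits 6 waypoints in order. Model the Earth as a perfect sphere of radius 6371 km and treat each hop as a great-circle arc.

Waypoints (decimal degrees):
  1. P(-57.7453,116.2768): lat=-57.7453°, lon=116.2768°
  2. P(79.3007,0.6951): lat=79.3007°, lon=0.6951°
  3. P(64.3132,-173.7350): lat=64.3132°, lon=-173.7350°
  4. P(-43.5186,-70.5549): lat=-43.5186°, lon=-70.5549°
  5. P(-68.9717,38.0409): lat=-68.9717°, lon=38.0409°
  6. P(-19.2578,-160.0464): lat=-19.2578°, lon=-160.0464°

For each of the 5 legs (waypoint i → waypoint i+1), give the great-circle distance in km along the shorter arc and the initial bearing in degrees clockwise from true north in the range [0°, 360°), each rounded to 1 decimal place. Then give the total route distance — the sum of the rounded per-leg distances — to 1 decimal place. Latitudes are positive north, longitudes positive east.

Leg 1: φ1=-1.0078456, φ2=1.3840583, Δφ=2.3919039, Δλ=-2.0172812 rad; a=sin²(Δφ/2)+cosφ1·cosφ2·sin²(Δλ/2)=0.9368823881; c=2·atan2(√a, √(1-a))=2.633686529; dist=6371·c=16779.217 ≈ 16779.2 km; running total=16779.2 km
Leg 1 bearing: y=sinΔλ·cosφ2=-0.16745498, x=cosφ1·sinφ2-sinφ1·cosφ2·cosΔλ=0.45661137; θ=atan2(y, x)=-20.1397° <0 so +360° → 339.8603° ≈ 339.9°
Leg 2: φ1=1.3840583, φ2=1.1224771, Δφ=-0.2615812, Δλ=-3.0443796 rad; a=sin²(Δφ/2)+cosφ1·cosφ2·sin²(Δλ/2)=0.0972911574; c=2·atan2(√a, √(1-a))=0.634416489; dist=6371·c=4041.867 ≈ 4041.9 km; running total=20821.1 km
Leg 2 bearing: y=sinΔλ·cosφ2=-0.04207082, x=cosφ1·sinφ2-sinφ1·cosφ2·cosΔλ=0.59121265; θ=atan2(y, x)=-4.0703° <0 so +360° → 355.9297° ≈ 355.9°
Leg 3: φ1=1.1224771, φ2=-0.7595429, Δφ=-1.8820199, Δλ=1.8008325 rad; a=sin²(Δφ/2)+cosφ1·cosφ2·sin²(Δλ/2)=0.8461049287; c=2·atan2(√a, √(1-a))=2.335342934; dist=6371·c=14878.470 ≈ 14878.5 km; running total=35699.6 km
Leg 3 bearing: y=sinΔλ·cosφ2=0.70604906, x=cosφ1·sinφ2-sinφ1·cosφ2·cosΔλ=-0.14946651; θ=atan2(y, x)=101.9527° ≈ 102.0°
Leg 4: φ1=-0.7595429, φ2=-1.2037833, Δφ=-0.4442404, Δλ=1.8953543 rad; a=sin²(Δφ/2)+cosφ1·cosφ2·sin²(Δλ/2)=0.2201222941; c=2·atan2(√a, √(1-a))=0.976705718; dist=6371·c=6222.592 ≈ 6222.6 km; running total=41922.2 km
Leg 4 bearing: y=sinΔλ·cosφ2=0.34009521, x=cosφ1·sinφ2-sinφ1·cosφ2·cosΔλ=-0.75565146; θ=atan2(y, x)=155.7690° ≈ 155.8°
Leg 5: φ1=-1.2037833, φ2=-0.3361120, Δφ=0.8676712, Δλ=-3.4572756 rad; a=sin²(Δφ/2)+cosφ1·cosφ2·sin²(Δλ/2)=0.5070783195; c=2·atan2(√a, √(1-a))=1.584953439; dist=6371·c=10097.738 ≈ 10097.7 km; running total=52019.9 km
Leg 5 bearing: y=sinΔλ·cosφ2=0.29309335, x=cosφ1·sinφ2-sinφ1·cosφ2·cosΔλ=-0.95597901; θ=atan2(y, x)=162.9550° ≈ 163.0°

Leg 1: dist=16779.2 km, bearing=339.9°
Leg 2: dist=4041.9 km, bearing=355.9°
Leg 3: dist=14878.5 km, bearing=102.0°
Leg 4: dist=6222.6 km, bearing=155.8°
Leg 5: dist=10097.7 km, bearing=163.0°
Total: 52019.9 km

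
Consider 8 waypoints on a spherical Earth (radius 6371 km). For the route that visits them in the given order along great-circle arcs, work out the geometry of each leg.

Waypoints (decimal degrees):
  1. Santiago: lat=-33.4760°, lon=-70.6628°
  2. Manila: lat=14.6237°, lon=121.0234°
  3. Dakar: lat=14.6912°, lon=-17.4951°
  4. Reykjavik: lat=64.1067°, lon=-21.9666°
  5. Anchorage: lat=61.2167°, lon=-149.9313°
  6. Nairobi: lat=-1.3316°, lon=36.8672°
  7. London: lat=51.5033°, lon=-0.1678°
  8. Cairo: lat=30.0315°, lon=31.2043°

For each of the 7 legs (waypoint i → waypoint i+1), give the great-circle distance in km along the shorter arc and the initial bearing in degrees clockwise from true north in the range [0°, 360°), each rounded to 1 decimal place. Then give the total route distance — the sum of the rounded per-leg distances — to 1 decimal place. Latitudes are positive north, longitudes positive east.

Leg 1: φ1=-0.5842664, φ2=0.2552317, Δφ=0.8394981, Δλ=3.3455553 rad; a=sin²(Δφ/2)+cosφ1·cosφ2·sin²(Δλ/2)=0.9648124596; c=2·atan2(√a, √(1-a))=2.764190023; dist=6371·c=17610.655 ≈ 17610.7 km; running total=17610.7 km
Leg 1 bearing: y=sinΔλ·cosφ2=-0.19598975, x=cosφ1·sinφ2-sinφ1·cosφ2·cosΔλ=-0.31206654; θ=atan2(y, x)=-147.8696° <0 so +360° → 212.1304° ≈ 212.1°
Leg 2: φ1=0.2552317, φ2=0.2564098, Δφ=0.0011781, Δλ=-2.4176039 rad; a=sin²(Δφ/2)+cosφ1·cosφ2·sin²(Δλ/2)=0.8185860585; c=2·atan2(√a, √(1-a))=2.261619865; dist=6371·c=14408.780 ≈ 14408.8 km; running total=32019.5 km
Leg 2 bearing: y=sinΔλ·cosφ2=-0.64072287, x=cosφ1·sinφ2-sinφ1·cosφ2·cosΔλ=0.42835254; θ=atan2(y, x)=-56.2355° <0 so +360° → 303.7645° ≈ 303.8°
Leg 3: φ1=0.2564098, φ2=1.1188730, Δφ=0.8624632, Δλ=-0.0780424 rad; a=sin²(Δφ/2)+cosφ1·cosφ2·sin²(Δλ/2)=0.1753584770; c=2·atan2(√a, √(1-a))=0.864154952; dist=6371·c=5505.531 ≈ 5505.5 km; running total=37525.0 km
Leg 3 bearing: y=sinΔλ·cosφ2=-0.03404626, x=cosφ1·sinφ2-sinφ1·cosφ2·cosΔλ=0.75978443; θ=atan2(y, x)=-2.5657° <0 so +360° → 357.4343° ≈ 357.4°
Leg 4: φ1=1.1188730, φ2=1.0684330, Δφ=-0.0504400, Δλ=-2.2334053 rad; a=sin²(Δφ/2)+cosφ1·cosφ2·sin²(Δλ/2)=0.1704463299; c=2·atan2(√a, √(1-a))=0.851165155; dist=6371·c=5422.773 ≈ 5422.8 km; running total=42947.8 km
Leg 4 bearing: y=sinΔλ·cosφ2=-0.37960835, x=cosφ1·sinφ2-sinφ1·cosφ2·cosΔλ=0.64921107; θ=atan2(y, x)=-30.3158° <0 so +360° → 329.6842° ≈ 329.7°
Leg 5: φ1=1.0684330, φ2=-0.0232408, Δφ=-1.0916738, Δλ=3.2602489 rad; a=sin²(Δφ/2)+cosφ1·cosφ2·sin²(Δλ/2)=0.7491755088; c=2·atan2(√a, √(1-a))=2.092492066; dist=6371·c=13331.267 ≈ 13331.3 km; running total=56279.1 km
Leg 5 bearing: y=sinΔλ·cosφ2=-0.11834600, x=cosφ1·sinφ2-sinφ1·cosφ2·cosΔλ=0.85885999; θ=atan2(y, x)=-7.8456° <0 so +360° → 352.1544° ≈ 352.2°
Leg 6: φ1=-0.0232408, φ2=0.8989022, Δφ=0.9221430, Δλ=-0.6463827 rad; a=sin²(Δφ/2)+cosφ1·cosφ2·sin²(Δλ/2)=0.2607122318; c=2·atan2(√a, √(1-a))=1.071764643; dist=6371·c=6828.213 ≈ 6828.2 km; running total=63107.3 km
Leg 6 bearing: y=sinΔλ·cosφ2=-0.37491514, x=cosφ1·sinφ2-sinφ1·cosφ2·cosΔλ=0.79397991; θ=atan2(y, x)=-25.2766° <0 so +360° → 334.7234° ≈ 334.7°
Leg 7: φ1=0.8989022, φ2=0.5241486, Δφ=-0.3747536, Δλ=0.5475464 rad; a=sin²(Δφ/2)+cosφ1·cosφ2·sin²(Δλ/2)=0.0740937223; c=2·atan2(√a, √(1-a))=0.551360618; dist=6371·c=3512.718 ≈ 3512.7 km; running total=66620.0 km
Leg 7 bearing: y=sinΔλ·cosφ2=0.45070440, x=cosφ1·sinφ2-sinφ1·cosφ2·cosΔλ=-0.26698486; θ=atan2(y, x)=120.6413° ≈ 120.6°

Leg 1: dist=17610.7 km, bearing=212.1°
Leg 2: dist=14408.8 km, bearing=303.8°
Leg 3: dist=5505.5 km, bearing=357.4°
Leg 4: dist=5422.8 km, bearing=329.7°
Leg 5: dist=13331.3 km, bearing=352.2°
Leg 6: dist=6828.2 km, bearing=334.7°
Leg 7: dist=3512.7 km, bearing=120.6°
Total: 66620.0 km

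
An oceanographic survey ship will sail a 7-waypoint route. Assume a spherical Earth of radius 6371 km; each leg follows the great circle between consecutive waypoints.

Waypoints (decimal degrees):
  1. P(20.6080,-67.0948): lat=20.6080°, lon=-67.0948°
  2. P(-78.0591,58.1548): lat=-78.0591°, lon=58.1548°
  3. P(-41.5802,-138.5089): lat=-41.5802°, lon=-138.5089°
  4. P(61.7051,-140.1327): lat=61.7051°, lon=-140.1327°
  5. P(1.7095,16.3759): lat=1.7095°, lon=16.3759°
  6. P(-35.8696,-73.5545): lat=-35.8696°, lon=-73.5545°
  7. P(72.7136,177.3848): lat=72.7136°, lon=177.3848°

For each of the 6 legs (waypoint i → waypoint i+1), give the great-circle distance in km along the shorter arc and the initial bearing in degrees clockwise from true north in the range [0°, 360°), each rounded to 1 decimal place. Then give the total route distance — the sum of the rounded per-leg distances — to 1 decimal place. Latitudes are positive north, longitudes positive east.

Leg 1: φ1=0.3596775, φ2=-1.3623883, Δφ=-1.7220658, Δλ=2.1860179 rad; a=sin²(Δφ/2)+cosφ1·cosφ2·sin²(Δλ/2)=0.7280633885; c=2·atan2(√a, √(1-a))=2.044434294; dist=6371·c=13025.091 ≈ 13025.1 km; running total=13025.1 km
Leg 1 bearing: y=sinΔλ·cosφ2=0.16896612, x=cosφ1·sinφ2-sinφ1·cosφ2·cosΔλ=-0.87372697; θ=atan2(y, x)=169.0549° ≈ 169.1°
Leg 2: φ1=-1.3623883, φ2=-0.7257114, Δφ=0.6366769, Δλ=-3.4324291 rad; a=sin²(Δφ/2)+cosφ1·cosφ2·sin²(Δλ/2)=0.2494811168; c=2·atan2(√a, √(1-a))=1.045998827; dist=6371·c=6664.059 ≈ 6664.1 km; running total=19689.2 km
Leg 2 bearing: y=sinΔλ·cosφ2=0.21449960, x=cosφ1·sinφ2-sinφ1·cosφ2·cosΔλ=-0.83842178; θ=atan2(y, x)=165.6494° ≈ 165.6°
Leg 3: φ1=-0.7257114, φ2=1.0769572, Δφ=1.8026686, Δλ=-0.0283407 rad; a=sin²(Δφ/2)+cosφ1·cosφ2·sin²(Δλ/2)=0.6149712165; c=2·atan2(√a, √(1-a))=1.802814857; dist=6371·c=11485.733 ≈ 11485.7 km; running total=31174.9 km
Leg 3 bearing: y=sinΔλ·cosφ2=-0.01343195, x=cosφ1·sinφ2-sinφ1·cosφ2·cosΔλ=0.97311154; θ=atan2(y, x)=-0.7908° <0 so +360° → 359.2092° ≈ 359.2°
Leg 4: φ1=1.0769572, φ2=0.0298364, Δφ=-1.0471208, Δλ=2.7315904 rad; a=sin²(Δφ/2)+cosφ1·cosφ2·sin²(Δλ/2)=0.7041313683; c=2·atan2(√a, √(1-a))=1.991346487; dist=6371·c=12686.868 ≈ 12686.9 km; running total=43861.8 km
Leg 4 bearing: y=sinΔλ·cosφ2=0.39843400, x=cosφ1·sinφ2-sinφ1·cosφ2·cosΔλ=0.82132325; θ=atan2(y, x)=25.8786° ≈ 25.9°
Leg 5: φ1=0.0298364, φ2=-0.6260426, Δφ=-0.6558790, Δλ=-1.5695816 rad; a=sin²(Δφ/2)+cosφ1·cosφ2·sin²(Δλ/2)=0.5082479429; c=2·atan2(√a, √(1-a))=1.587292961; dist=6371·c=10112.643 ≈ 10112.6 km; running total=53974.4 km
Leg 5 bearing: y=sinΔλ·cosφ2=-0.81035205, x=cosφ1·sinφ2-sinφ1·cosφ2·cosΔλ=-0.58571106; θ=atan2(y, x)=-125.8589° <0 so +360° → 234.1411° ≈ 234.1°
Leg 6: φ1=-0.6260426, φ2=1.2690917, Δφ=1.8951344, Δλ=4.3797170 rad; a=sin²(Δφ/2)+cosφ1·cosφ2·sin²(Δλ/2)=0.8190562772; c=2·atan2(√a, √(1-a))=2.262840686; dist=6371·c=14416.558 ≈ 14416.6 km; running total=68391.0 km
Leg 6 bearing: y=sinΔλ·cosφ2=-0.28085653, x=cosφ1·sinφ2-sinφ1·cosφ2·cosΔλ=0.71689049; θ=atan2(y, x)=-21.3938° <0 so +360° → 338.6062° ≈ 338.6°

Leg 1: dist=13025.1 km, bearing=169.1°
Leg 2: dist=6664.1 km, bearing=165.6°
Leg 3: dist=11485.7 km, bearing=359.2°
Leg 4: dist=12686.9 km, bearing=25.9°
Leg 5: dist=10112.6 km, bearing=234.1°
Leg 6: dist=14416.6 km, bearing=338.6°
Total: 68391.0 km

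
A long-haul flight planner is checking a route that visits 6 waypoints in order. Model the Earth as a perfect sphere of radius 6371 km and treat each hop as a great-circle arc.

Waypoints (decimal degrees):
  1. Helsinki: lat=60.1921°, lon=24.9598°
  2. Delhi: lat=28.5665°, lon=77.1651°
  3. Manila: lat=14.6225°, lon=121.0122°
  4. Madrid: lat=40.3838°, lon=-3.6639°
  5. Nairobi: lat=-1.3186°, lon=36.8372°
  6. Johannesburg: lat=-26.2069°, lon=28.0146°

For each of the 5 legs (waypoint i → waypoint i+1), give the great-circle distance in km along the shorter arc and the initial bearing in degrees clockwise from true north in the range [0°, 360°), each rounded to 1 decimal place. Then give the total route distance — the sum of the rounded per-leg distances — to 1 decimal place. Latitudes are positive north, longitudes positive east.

Leg 1: dist=5222.1 km, bearing=108.3°
Leg 2: dist=4760.4 km, bearing=99.5°
Leg 3: dist=11655.4 km, bearing=319.6°
Leg 4: dist=6188.8 km, bearing=128.2°
Leg 5: dist=2924.0 km, bearing=198.1°
Total: 30750.7 km

Leg 1: φ1=1.0505503, φ2=0.4985795, Δφ=-0.5519708, Δλ=0.9111544 rad; a=sin²(Δφ/2)+cosφ1·cosφ2·sin²(Δλ/2)=0.1587678730; c=2·atan2(√a, √(1-a))=0.819667530; dist=6371·c=5222.102 ≈ 5222.1 km; running total=5222.1 km
Leg 1 bearing: y=sinΔλ·cosφ2=0.69401347, x=cosφ1·sinφ2-sinφ1·cosφ2·cosΔλ=-0.22932039; θ=atan2(y, x)=108.2849° ≈ 108.3°
Leg 2: φ1=0.4985795, φ2=0.2552108, Δφ=-0.2433687, Δλ=0.7652763 rad; a=sin²(Δφ/2)+cosφ1·cosφ2·sin²(Δλ/2)=0.1332022971; c=2·atan2(√a, √(1-a))=0.747198795; dist=6371·c=4760.404 ≈ 4760.4 km; running total=9982.5 km
Leg 2 bearing: y=sinΔλ·cosφ2=0.67029861, x=cosφ1·sinφ2-sinφ1·cosφ2·cosΔλ=-0.11197122; θ=atan2(y, x)=99.4835° ≈ 99.5°
Leg 3: φ1=0.2552108, φ2=0.7048303, Δφ=0.4496195, Δλ=-2.1760084 rad; a=sin²(Δφ/2)+cosφ1·cosφ2·sin²(Δλ/2)=0.6278856342; c=2·atan2(√a, √(1-a))=1.829441752; dist=6371·c=11655.373 ≈ 11655.4 km; running total=21637.9 km
Leg 3 bearing: y=sinΔλ·cosφ2=-0.62642564, x=cosφ1·sinφ2-sinφ1·cosφ2·cosΔλ=0.73632328; θ=atan2(y, x)=-40.3894° <0 so +360° → 319.6106° ≈ 319.6°
Leg 4: φ1=0.7048303, φ2=-0.0230139, Δφ=-0.7278442, Δλ=0.7068775 rad; a=sin²(Δφ/2)+cosφ1·cosφ2·sin²(Δλ/2)=0.2179273921; c=2·atan2(√a, √(1-a))=0.971398694; dist=6371·c=6188.781 ≈ 6188.8 km; running total=27826.7 km
Leg 4 bearing: y=sinΔλ·cosφ2=0.64929066, x=cosφ1·sinφ2-sinφ1·cosφ2·cosΔλ=-0.51006059; θ=atan2(y, x)=128.1520° ≈ 128.2°
Leg 5: φ1=-0.0230139, φ2=-0.4573967, Δφ=-0.4343828, Δλ=-0.1539834 rad; a=sin²(Δφ/2)+cosφ1·cosφ2·sin²(Δλ/2)=0.0517414920; c=2·atan2(√a, √(1-a))=0.458952558; dist=6371·c=2923.987 ≈ 2924.0 km; running total=30750.7 km
Leg 5 bearing: y=sinΔλ·cosφ2=-0.13760941, x=cosφ1·sinφ2-sinφ1·cosφ2·cosΔλ=-0.42109487; θ=atan2(y, x)=-161.9031° <0 so +360° → 198.0969° ≈ 198.1°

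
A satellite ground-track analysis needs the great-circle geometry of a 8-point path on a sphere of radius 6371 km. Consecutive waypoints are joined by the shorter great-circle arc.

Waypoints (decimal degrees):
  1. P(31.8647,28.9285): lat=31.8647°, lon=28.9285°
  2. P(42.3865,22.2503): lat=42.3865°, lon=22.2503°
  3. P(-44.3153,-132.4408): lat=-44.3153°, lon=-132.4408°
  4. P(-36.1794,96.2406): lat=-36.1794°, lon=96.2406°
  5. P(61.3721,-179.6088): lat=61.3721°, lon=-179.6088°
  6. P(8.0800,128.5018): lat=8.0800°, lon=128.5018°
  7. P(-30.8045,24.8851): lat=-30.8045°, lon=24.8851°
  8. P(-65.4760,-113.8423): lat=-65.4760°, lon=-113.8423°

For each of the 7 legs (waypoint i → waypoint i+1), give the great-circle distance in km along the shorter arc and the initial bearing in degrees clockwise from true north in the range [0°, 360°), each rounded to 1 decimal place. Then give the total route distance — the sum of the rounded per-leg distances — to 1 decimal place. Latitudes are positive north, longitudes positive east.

Leg 1: dist=1310.2 km, bearing=335.1°
Leg 2: dist=17965.7 km, bearing=255.4°
Leg 3: dist=9809.5 km, bearing=217.3°
Leg 4: dist=13188.0 km, bearing=32.9°
Leg 5: dist=7273.1 km, bearing=238.9°
Leg 6: dist=11763.8 km, bearing=240.2°
Leg 7: dist=8737.9 km, bearing=196.2°
Total: 70048.2 km

Leg 1: φ1=0.5561439, φ2=0.7397840, Δφ=0.1836401, Δλ=-0.1165566 rad; a=sin²(Δφ/2)+cosφ1·cosφ2·sin²(Δλ/2)=0.0105353853; c=2·atan2(√a, √(1-a))=0.205646228; dist=6371·c=1310.172 ≈ 1310.2 km; running total=1310.2 km
Leg 1 bearing: y=sinΔλ·cosφ2=-0.08589555, x=cosφ1·sinφ2-sinφ1·cosφ2·cosΔλ=0.18525528; θ=atan2(y, x)=-24.8753° <0 so +360° → 335.1247° ≈ 335.1°
Leg 2: φ1=0.7397840, φ2=-0.7734479, Δφ=-1.5132319, Δλ=-2.6998690 rad; a=sin²(Δφ/2)+cosφ1·cosφ2·sin²(Δλ/2)=0.9743537949; c=2·atan2(√a, √(1-a))=2.819918925; dist=6371·c=17965.703 ≈ 17965.7 km; running total=19275.9 km
Leg 2 bearing: y=sinΔλ·cosφ2=-0.30587768, x=cosφ1·sinφ2-sinφ1·cosφ2·cosΔλ=-0.07995469; θ=atan2(y, x)=-104.6490° <0 so +360° → 255.3510° ≈ 255.4°
Leg 3: φ1=-0.7734479, φ2=-0.6314497, Δφ=0.1419982, Δλ=3.9912434 rad; a=sin²(Δφ/2)+cosφ1·cosφ2·sin²(Δλ/2)=0.4844590256; c=2·atan2(√a, √(1-a))=1.539709371; dist=6371·c=9809.488 ≈ 9809.5 km; running total=29085.4 km
Leg 3 bearing: y=sinΔλ·cosφ2=-0.60622685, x=cosφ1·sinφ2-sinφ1·cosφ2·cosΔλ=-0.79468416; θ=atan2(y, x)=-142.6617° <0 so +360° → 217.3383° ≈ 217.3°
Leg 4: φ1=-0.6314497, φ2=1.0711452, Δφ=1.7025949, Δλ=-4.8144803 rad; a=sin²(Δφ/2)+cosφ1·cosφ2·sin²(Δλ/2)=0.7393679369; c=2·atan2(√a, √(1-a))=2.070010627; dist=6371·c=13188.038 ≈ 13188.0 km; running total=42273.4 km
Leg 4 bearing: y=sinΔλ·cosφ2=0.47662466, x=cosφ1·sinφ2-sinφ1·cosφ2·cosΔλ=0.73732008; θ=atan2(y, x)=32.8798° ≈ 32.9°
Leg 5: φ1=1.0711452, φ2=0.1410226, Δφ=-0.9301226, Δλ=5.3775444 rad; a=sin²(Δφ/2)+cosφ1·cosφ2·sin²(Δλ/2)=0.2919296340; c=2·atan2(√a, √(1-a))=1.141599367; dist=6371·c=7273.130 ≈ 7273.1 km; running total=49546.5 km
Leg 5 bearing: y=sinΔλ·cosφ2=-0.77900991, x=cosφ1·sinφ2-sinφ1·cosφ2·cosΔλ=-0.46901007; θ=atan2(y, x)=-121.0504° <0 so +360° → 238.9496° ≈ 238.9°
Leg 6: φ1=0.1410226, φ2=-0.5376399, Δφ=-0.6786626, Δλ=-1.8084526 rad; a=sin²(Δφ/2)+cosφ1·cosφ2·sin²(Δλ/2)=0.6360920530; c=2·atan2(√a, √(1-a))=1.846458434; dist=6371·c=11763.787 ≈ 11763.8 km; running total=61310.3 km
Leg 6 bearing: y=sinΔλ·cosφ2=-0.83477753, x=cosφ1·sinφ2-sinφ1·cosφ2·cosΔλ=-0.47860453; θ=atan2(y, x)=-119.8270° <0 so +360° → 240.1730° ≈ 240.2°
Leg 7: φ1=-0.5376399, φ2=-1.1427718, Δφ=-0.6051318, Δλ=-2.4212499 rad; a=sin²(Δφ/2)+cosφ1·cosφ2·sin²(Δλ/2)=0.4010191356; c=2·atan2(√a, √(1-a))=1.371518268; dist=6371·c=8737.943 ≈ 8737.9 km; running total=70048.2 km
Leg 7 bearing: y=sinΔλ·cosφ2=-0.27380062, x=cosφ1·sinφ2-sinφ1·cosφ2·cosΔλ=-0.94119306; θ=atan2(y, x)=-163.7799° <0 so +360° → 196.2201° ≈ 196.2°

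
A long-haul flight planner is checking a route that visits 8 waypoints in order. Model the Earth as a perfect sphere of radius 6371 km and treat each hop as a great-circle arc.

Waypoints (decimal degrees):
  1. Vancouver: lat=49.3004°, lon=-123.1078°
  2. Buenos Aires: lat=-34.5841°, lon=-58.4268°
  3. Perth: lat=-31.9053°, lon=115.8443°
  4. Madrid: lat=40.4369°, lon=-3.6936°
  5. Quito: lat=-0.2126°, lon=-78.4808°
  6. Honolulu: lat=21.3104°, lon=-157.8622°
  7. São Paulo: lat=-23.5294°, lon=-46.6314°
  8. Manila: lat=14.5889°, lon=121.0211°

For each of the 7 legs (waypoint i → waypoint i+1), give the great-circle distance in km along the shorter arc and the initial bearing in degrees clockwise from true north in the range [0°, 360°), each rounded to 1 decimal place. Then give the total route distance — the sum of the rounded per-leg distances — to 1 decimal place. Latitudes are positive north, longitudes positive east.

Leg 1: dist=11295.2 km, bearing=130.6°
Leg 2: dist=12597.6 km, bearing=174.7°
Leg 3: dist=14611.3 km, bearing=298.0°
Leg 4: dist=8742.2 km, bearing=259.8°
Leg 5: dist=8917.1 km, bearing=291.7°
Leg 6: dist=13012.7 km, bearing=106.4°
Leg 7: dist=18382.0 km, bearing=125.3°
Total: 87558.1 km

Leg 1: φ1=0.8604543, φ2=-0.6036064, Δφ=-1.4640607, Δλ=1.1288964 rad; a=sin²(Δφ/2)+cosφ1·cosφ2·sin²(Δλ/2)=0.6003685557; c=2·atan2(√a, √(1-a))=1.772906617; dist=6371·c=11295.188 ≈ 11295.2 km; running total=11295.2 km
Leg 1 bearing: y=sinΔλ·cosφ2=0.74420895, x=cosφ1·sinφ2-sinφ1·cosφ2·cosΔλ=-0.63706958; θ=atan2(y, x)=130.5647° ≈ 130.6°
Leg 2: φ1=-0.6036064, φ2=-0.5568525, Δφ=0.0467539, Δλ=3.0416045 rad; a=sin²(Δφ/2)+cosφ1·cosφ2·sin²(Δλ/2)=0.6977139473; c=2·atan2(√a, √(1-a))=1.977329995; dist=6371·c=12597.569 ≈ 12597.6 km; running total=23892.8 km
Leg 2 bearing: y=sinΔλ·cosφ2=0.08474087, x=cosφ1·sinφ2-sinφ1·cosφ2·cosΔλ=-0.91457956; θ=atan2(y, x)=174.7063° ≈ 174.7°
Leg 3: φ1=-0.5568525, φ2=0.7057570, Δφ=1.2626096, Δλ=-2.0863299 rad; a=sin²(Δφ/2)+cosφ1·cosφ2·sin²(Δλ/2)=0.8306721766; c=2·atan2(√a, √(1-a))=2.293405949; dist=6371·c=14611.289 ≈ 14611.3 km; running total=38504.1 km
Leg 3 bearing: y=sinΔλ·cosφ2=-0.66219771, x=cosφ1·sinφ2-sinφ1·cosφ2·cosΔλ=0.35230362; θ=atan2(y, x)=-61.9860° <0 so +360° → 298.0140° ≈ 298.0°
Leg 4: φ1=0.7057570, φ2=-0.0037106, Δφ=-0.7094676, Δλ=-1.3052829 rad; a=sin²(Δφ/2)+cosφ1·cosφ2·sin²(Δλ/2)=0.4013431890; c=2·atan2(√a, √(1-a))=1.372179416; dist=6371·c=8742.155 ≈ 8742.2 km; running total=47246.3 km
Leg 4 bearing: y=sinΔλ·cosφ2=-0.96495125, x=cosφ1·sinφ2-sinφ1·cosφ2·cosΔλ=-0.17302142; θ=atan2(y, x)=-100.1654° <0 so +360° → 259.8346° ≈ 259.8°
Leg 5: φ1=-0.0037106, φ2=0.3719366, Δφ=0.3756472, Δλ=-1.3854668 rad; a=sin²(Δφ/2)+cosφ1·cosφ2·sin²(Δλ/2)=0.4148393413; c=2·atan2(√a, √(1-a))=1.399640585; dist=6371·c=8917.110 ≈ 8917.1 km; running total=56163.4 km
Leg 5 bearing: y=sinΔλ·cosφ2=-0.91567174, x=cosφ1·sinφ2-sinφ1·cosφ2·cosΔλ=0.36405483; θ=atan2(y, x)=-68.3181° <0 so +360° → 291.6819° ≈ 291.7°
Leg 6: φ1=0.3719366, φ2=-0.4106655, Δφ=-0.7826021, Δλ=1.9413437 rad; a=sin²(Δφ/2)+cosφ1·cosφ2·sin²(Δλ/2)=0.7271999187; c=2·atan2(√a, √(1-a))=2.042494689; dist=6371·c=13012.734 ≈ 13012.7 km; running total=69176.1 km
Leg 6 bearing: y=sinΔλ·cosφ2=0.85462770, x=cosφ1·sinφ2-sinφ1·cosφ2·cosΔλ=-0.25126137; θ=atan2(y, x)=106.3834° ≈ 106.4°
Leg 7: φ1=-0.4106655, φ2=0.2546243, Δφ=0.6652898, Δλ=2.9260881 rad; a=sin²(Δφ/2)+cosφ1·cosφ2·sin²(Δλ/2)=0.9836629664; c=2·atan2(√a, √(1-a))=2.885258627; dist=6371·c=18381.983 ≈ 18382.0 km; running total=87558.1 km
Leg 7 bearing: y=sinΔλ·cosφ2=0.20694567, x=cosφ1·sinφ2-sinφ1·cosφ2·cosΔλ=-0.14647194; θ=atan2(y, x)=125.2901° ≈ 125.3°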